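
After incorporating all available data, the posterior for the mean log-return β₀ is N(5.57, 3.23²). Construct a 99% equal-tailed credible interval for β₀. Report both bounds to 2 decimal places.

The posterior is symmetric, so the 99% equal-tailed interval is β₀ = 5.57 ± z·3.23 with z = 2.576.
Half-width: 2.576 × 3.23 = 8.32.
5.57 − 8.32 = -2.75; 5.57 + 8.32 = 13.89.

[-2.75, 13.89]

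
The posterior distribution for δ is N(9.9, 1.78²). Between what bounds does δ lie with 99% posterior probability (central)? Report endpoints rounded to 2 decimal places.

[5.32, 14.48]

The posterior is symmetric, so the 99% equal-tailed interval is δ = 9.9 ± z·1.78 with z = 2.576.
Half-width: 2.576 × 1.78 = 4.58.
9.9 − 4.58 = 5.32; 9.9 + 4.58 = 14.48.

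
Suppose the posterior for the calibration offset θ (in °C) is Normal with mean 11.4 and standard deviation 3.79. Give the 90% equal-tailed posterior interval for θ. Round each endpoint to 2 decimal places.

[5.17, 17.63]

The posterior is symmetric, so the 90% equal-tailed interval is θ = 11.4 ± z·3.79 with z = 1.645.
Half-width: 1.645 × 3.79 = 6.23.
11.4 − 6.23 = 5.17; 11.4 + 6.23 = 17.63.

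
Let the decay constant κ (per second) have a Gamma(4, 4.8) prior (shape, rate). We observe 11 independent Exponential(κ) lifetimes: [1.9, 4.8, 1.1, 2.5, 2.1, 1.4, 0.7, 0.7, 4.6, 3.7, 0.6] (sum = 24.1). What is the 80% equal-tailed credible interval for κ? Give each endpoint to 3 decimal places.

Posterior: Gamma(4+11, 4.8+24.1) = Gamma(15, 28.9) (shape, rate).
Equal-tailed 80% interval: Gamma(15, 28.9) quantiles at 0.1 and 0.9.
Posterior mean ≈ 0.519, SD ≈ 0.134; a Normal approximation gives roughly [0.347, 0.691].
Exact: lower = 0.356; upper = 0.696.

[0.356, 0.696]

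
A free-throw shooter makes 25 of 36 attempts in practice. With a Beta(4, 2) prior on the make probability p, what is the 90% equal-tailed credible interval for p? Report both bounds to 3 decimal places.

Posterior: Beta(4+25, 2+11) = Beta(29, 13).
Equal-tailed 90% interval: the 0.05 and 0.95 quantiles of Beta(29, 13).
Posterior mean ≈ 0.690, SD ≈ 0.070; a Normal approximation gives roughly [0.575, 0.806].
Exact: F⁻¹(0.05) = 0.569; F⁻¹(0.95) = 0.801.

[0.569, 0.801]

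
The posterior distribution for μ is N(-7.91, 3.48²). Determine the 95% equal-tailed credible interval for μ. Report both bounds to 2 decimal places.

[-14.73, -1.09]

The posterior is symmetric, so the 95% equal-tailed interval is μ = -7.91 ± z·3.48 with z = 1.960.
Half-width: 1.960 × 3.48 = 6.82.
-7.91 − 6.82 = -14.73; -7.91 + 6.82 = -1.09.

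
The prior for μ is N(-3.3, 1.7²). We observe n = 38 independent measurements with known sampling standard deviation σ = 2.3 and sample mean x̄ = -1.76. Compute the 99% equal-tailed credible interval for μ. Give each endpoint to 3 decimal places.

[-2.769, -0.892]

Posterior precision = 1/1.7² + 38/2.3² = 0.3460 + 7.1834 = 7.5294, so posterior SD = 0.3644.
Posterior mean = (-3.3/1.7² + 38·-1.76/2.3²) / 7.5294 = -1.8308.
Interval: -1.8308 ± 2.576 × 0.3644 → [-2.769, -0.892].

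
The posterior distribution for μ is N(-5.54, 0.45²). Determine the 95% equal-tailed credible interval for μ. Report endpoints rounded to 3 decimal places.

The posterior is symmetric, so the 95% equal-tailed interval is μ = -5.54 ± z·0.45 with z = 1.960.
Half-width: 1.960 × 0.45 = 0.882.
-5.54 − 0.882 = -6.422; -5.54 + 0.882 = -4.658.

[-6.422, -4.658]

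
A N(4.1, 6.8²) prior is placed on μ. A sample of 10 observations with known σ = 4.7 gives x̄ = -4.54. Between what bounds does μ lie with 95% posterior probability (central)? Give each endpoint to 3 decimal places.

Posterior precision = 1/6.8² + 10/4.7² = 0.0216 + 0.4527 = 0.4743, so posterior SD = 1.4520.
Posterior mean = (4.1/6.8² + 10·-4.54/4.7²) / 0.4743 = -4.1461.
Interval: -4.1461 ± 1.960 × 1.4520 → [-6.992, -1.300].

[-6.992, -1.300]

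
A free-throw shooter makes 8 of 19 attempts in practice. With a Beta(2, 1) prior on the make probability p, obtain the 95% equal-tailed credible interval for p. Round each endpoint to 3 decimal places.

Posterior: Beta(2+8, 1+11) = Beta(10, 12).
Equal-tailed 95% interval: the 0.025 and 0.975 quantiles of Beta(10, 12).
Posterior mean ≈ 0.455, SD ≈ 0.104; a Normal approximation gives roughly [0.251, 0.658].
Exact: F⁻¹(0.025) = 0.257; F⁻¹(0.975) = 0.660.

[0.257, 0.660]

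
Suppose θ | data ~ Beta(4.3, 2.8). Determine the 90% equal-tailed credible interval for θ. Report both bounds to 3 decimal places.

Posterior: Beta(4.3, 2.8).
Equal-tailed 90% interval: the 0.05 and 0.95 quantiles of Beta(4.3, 2.8).
Posterior mean ≈ 0.606, SD ≈ 0.172; a Normal approximation gives roughly [0.323, 0.888].
Exact: F⁻¹(0.05) = 0.306; F⁻¹(0.95) = 0.870.

[0.306, 0.870]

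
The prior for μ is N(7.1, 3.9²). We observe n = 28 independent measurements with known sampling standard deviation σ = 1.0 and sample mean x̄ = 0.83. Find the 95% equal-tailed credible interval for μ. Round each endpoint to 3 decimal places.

Posterior precision = 1/3.9² + 28/1.0² = 0.0657 + 28.0000 = 28.0657, so posterior SD = 0.1888.
Posterior mean = (7.1/3.9² + 28·0.83/1.0²) / 28.0657 = 0.8447.
Interval: 0.8447 ± 1.960 × 0.1888 → [0.475, 1.215].

[0.475, 1.215]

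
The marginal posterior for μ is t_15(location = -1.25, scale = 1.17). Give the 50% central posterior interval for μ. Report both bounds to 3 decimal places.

The t_15 distribution is symmetric; the 50% interval is -1.25 ± t·1.17 with t_{0.75,15} = 0.691.
Half-width: 0.691 × 1.17 = 0.809.
-1.25 − 0.809 = -2.059; -1.25 + 0.809 = -0.441.

[-2.059, -0.441]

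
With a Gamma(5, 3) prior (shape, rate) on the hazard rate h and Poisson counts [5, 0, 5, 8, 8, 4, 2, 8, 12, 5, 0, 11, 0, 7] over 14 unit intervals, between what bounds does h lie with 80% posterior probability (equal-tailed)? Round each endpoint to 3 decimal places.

Posterior: Gamma(5+75, 3+14) = Gamma(80, 17) (shape, rate).
Equal-tailed 80% interval: Gamma(80, 17) quantiles at 0.1 and 0.9.
Posterior mean ≈ 4.706, SD ≈ 0.526; a Normal approximation gives roughly [4.032, 5.380].
Exact: lower = 4.045; upper = 5.391.

[4.045, 5.391]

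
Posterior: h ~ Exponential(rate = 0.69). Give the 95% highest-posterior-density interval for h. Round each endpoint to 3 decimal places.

[0.000, 4.342]

The exponential density is strictly decreasing on [0, ∞), so the HPD interval is anchored at 0: [0, q] with P(h ≤ q) = 0.95.
q = −ln(1 − 0.95) / 0.69 = 2.9957 / 0.69 = 4.342.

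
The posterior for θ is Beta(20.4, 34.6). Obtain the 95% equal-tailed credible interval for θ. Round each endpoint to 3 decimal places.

[0.249, 0.501]

Posterior: Beta(20.4, 34.6).
Equal-tailed 95% interval: the 0.025 and 0.975 quantiles of Beta(20.4, 34.6).
Posterior mean ≈ 0.371, SD ≈ 0.065; a Normal approximation gives roughly [0.244, 0.497].
Exact: F⁻¹(0.025) = 0.249; F⁻¹(0.975) = 0.501.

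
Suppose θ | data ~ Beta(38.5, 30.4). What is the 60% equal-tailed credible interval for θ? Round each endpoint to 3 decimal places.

[0.509, 0.609]

Posterior: Beta(38.5, 30.4).
Equal-tailed 60% interval: the 0.2 and 0.8 quantiles of Beta(38.5, 30.4).
Posterior mean ≈ 0.559, SD ≈ 0.059; a Normal approximation gives roughly [0.509, 0.609].
Exact: F⁻¹(0.2) = 0.509; F⁻¹(0.8) = 0.609.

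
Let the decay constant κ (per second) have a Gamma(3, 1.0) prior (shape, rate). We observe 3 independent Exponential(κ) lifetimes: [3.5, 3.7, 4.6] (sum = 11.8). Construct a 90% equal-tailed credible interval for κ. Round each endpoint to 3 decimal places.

[0.204, 0.821]

Posterior: Gamma(3+3, 1.0+11.8) = Gamma(6, 12.8) (shape, rate).
Equal-tailed 90% interval: Gamma(6, 12.8) quantiles at 0.05 and 0.95.
Posterior mean ≈ 0.469, SD ≈ 0.191; a Normal approximation gives roughly [0.154, 0.784].
Exact: lower = 0.204; upper = 0.821.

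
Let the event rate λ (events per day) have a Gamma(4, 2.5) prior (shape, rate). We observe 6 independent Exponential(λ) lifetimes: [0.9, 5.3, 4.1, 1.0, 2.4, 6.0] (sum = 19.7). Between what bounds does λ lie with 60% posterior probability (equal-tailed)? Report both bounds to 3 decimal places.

Posterior: Gamma(4+6, 2.5+19.7) = Gamma(10, 22.2) (shape, rate).
Equal-tailed 60% interval: Gamma(10, 22.2) quantiles at 0.2 and 0.8.
Posterior mean ≈ 0.450, SD ≈ 0.142; a Normal approximation gives roughly [0.331, 0.570].
Exact: lower = 0.328; upper = 0.564.

[0.328, 0.564]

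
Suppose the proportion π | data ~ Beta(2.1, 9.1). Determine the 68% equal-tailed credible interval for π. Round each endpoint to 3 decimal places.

Posterior: Beta(2.1, 9.1).
Equal-tailed 68% interval: the 0.16 and 0.84 quantiles of Beta(2.1, 9.1).
Posterior mean ≈ 0.188, SD ≈ 0.112; a Normal approximation gives roughly [0.076, 0.299].
Exact: F⁻¹(0.16) = 0.077; F⁻¹(0.84) = 0.300.

[0.077, 0.300]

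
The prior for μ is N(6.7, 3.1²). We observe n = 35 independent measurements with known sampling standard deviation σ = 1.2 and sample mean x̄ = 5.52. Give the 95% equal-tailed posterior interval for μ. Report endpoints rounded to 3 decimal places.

Posterior precision = 1/3.1² + 35/1.2² = 0.1041 + 24.3056 = 24.4096, so posterior SD = 0.2024.
Posterior mean = (6.7/3.1² + 35·5.52/1.2²) / 24.4096 = 5.5250.
Interval: 5.5250 ± 1.960 × 0.2024 → [5.128, 5.922].

[5.128, 5.922]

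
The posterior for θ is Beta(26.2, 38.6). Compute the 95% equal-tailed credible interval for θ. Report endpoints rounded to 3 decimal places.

Posterior: Beta(26.2, 38.6).
Equal-tailed 95% interval: the 0.025 and 0.975 quantiles of Beta(26.2, 38.6).
Posterior mean ≈ 0.404, SD ≈ 0.061; a Normal approximation gives roughly [0.286, 0.523].
Exact: F⁻¹(0.025) = 0.289; F⁻¹(0.975) = 0.525.

[0.289, 0.525]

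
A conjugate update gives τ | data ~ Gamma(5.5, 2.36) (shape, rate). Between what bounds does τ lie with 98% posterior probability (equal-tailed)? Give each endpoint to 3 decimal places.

Posterior: Gamma(shape 5.5, rate 2.36).
Equal-tailed 98% interval: Gamma(5.5, 2.36) quantiles at 0.01 and 0.99.
Posterior mean ≈ 2.331, SD ≈ 0.994; a Normal approximation gives roughly [0.019, 4.642].
Exact: lower = 0.647; upper = 5.238.

[0.647, 5.238]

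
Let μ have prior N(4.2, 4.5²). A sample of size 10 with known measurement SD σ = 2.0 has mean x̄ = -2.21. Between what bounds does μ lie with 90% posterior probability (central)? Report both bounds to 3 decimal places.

Posterior precision = 1/4.5² + 10/2.0² = 0.0494 + 2.5000 = 2.5494, so posterior SD = 0.6263.
Posterior mean = (4.2/4.5² + 10·-2.21/2.0²) / 2.5494 = -2.0858.
Interval: -2.0858 ± 1.645 × 0.6263 → [-3.116, -1.056].

[-3.116, -1.056]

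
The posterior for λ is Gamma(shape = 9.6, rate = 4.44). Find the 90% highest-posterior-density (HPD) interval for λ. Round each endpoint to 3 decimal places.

[1.037, 3.250]

The posterior is unimodal and skewed, so the HPD interval has equal density at both endpoints and is the shortest 90% interval.
Solving f(1.037) = f(3.250) with F(3.250) − F(1.037) = 0.90 gives [1.037, 3.250].
For comparison, the equal-tailed interval is [1.156, 3.423]; the HPD is narrower and shifted toward the mode.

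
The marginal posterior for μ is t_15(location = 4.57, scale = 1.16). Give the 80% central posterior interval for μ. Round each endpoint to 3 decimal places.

[3.015, 6.125]

The t_15 distribution is symmetric; the 80% interval is 4.57 ± t·1.16 with t_{0.9,15} = 1.341.
Half-width: 1.341 × 1.16 = 1.555.
4.57 − 1.555 = 3.015; 4.57 + 1.555 = 6.125.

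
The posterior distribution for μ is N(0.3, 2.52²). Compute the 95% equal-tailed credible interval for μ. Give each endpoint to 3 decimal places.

The posterior is symmetric, so the 95% equal-tailed interval is μ = 0.3 ± z·2.52 with z = 1.960.
Half-width: 1.960 × 2.52 = 4.939.
0.3 − 4.939 = -4.639; 0.3 + 4.939 = 5.239.

[-4.639, 5.239]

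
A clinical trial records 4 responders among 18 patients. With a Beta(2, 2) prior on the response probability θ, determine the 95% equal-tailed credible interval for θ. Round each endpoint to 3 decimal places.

[0.113, 0.472]

Posterior: Beta(2+4, 2+14) = Beta(6, 16).
Equal-tailed 95% interval: the 0.025 and 0.975 quantiles of Beta(6, 16).
Posterior mean ≈ 0.273, SD ≈ 0.093; a Normal approximation gives roughly [0.091, 0.455].
Exact: F⁻¹(0.025) = 0.113; F⁻¹(0.975) = 0.472.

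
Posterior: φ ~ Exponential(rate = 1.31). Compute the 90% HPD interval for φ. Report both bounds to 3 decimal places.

[0.000, 1.758]

The exponential density is strictly decreasing on [0, ∞), so the HPD interval is anchored at 0: [0, q] with P(φ ≤ q) = 0.90.
q = −ln(1 − 0.90) / 1.31 = 2.3026 / 1.31 = 1.758.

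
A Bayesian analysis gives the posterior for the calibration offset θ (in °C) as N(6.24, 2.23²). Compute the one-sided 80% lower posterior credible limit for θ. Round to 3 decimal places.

Need L with P(θ ≥ L) = 0.80: L = 6.24 − z_{0.2}·2.23.
z = 0.842; L = 6.24 − 0.842 × 2.23 = 4.363.

4.363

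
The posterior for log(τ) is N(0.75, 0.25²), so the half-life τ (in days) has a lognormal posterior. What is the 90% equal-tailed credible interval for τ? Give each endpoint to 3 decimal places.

On the log scale the 90% interval is 0.75 ± 1.645 × 0.25 = [0.3388, 1.1612].
Exponentiate: [e^0.3388, e^1.1612] = [1.403, 3.194].

[1.403, 3.194]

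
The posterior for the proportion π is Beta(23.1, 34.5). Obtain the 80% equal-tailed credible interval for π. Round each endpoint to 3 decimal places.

[0.319, 0.484]

Posterior: Beta(23.1, 34.5).
Equal-tailed 80% interval: the 0.1 and 0.9 quantiles of Beta(23.1, 34.5).
Posterior mean ≈ 0.401, SD ≈ 0.064; a Normal approximation gives roughly [0.319, 0.483].
Exact: F⁻¹(0.1) = 0.319; F⁻¹(0.9) = 0.484.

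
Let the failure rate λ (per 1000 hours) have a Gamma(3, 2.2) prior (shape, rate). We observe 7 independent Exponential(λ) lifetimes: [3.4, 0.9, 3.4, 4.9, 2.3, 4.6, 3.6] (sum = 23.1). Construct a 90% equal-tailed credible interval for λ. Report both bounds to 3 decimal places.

[0.214, 0.621]

Posterior: Gamma(3+7, 2.2+23.1) = Gamma(10, 25.3) (shape, rate).
Equal-tailed 90% interval: Gamma(10, 25.3) quantiles at 0.05 and 0.95.
Posterior mean ≈ 0.395, SD ≈ 0.125; a Normal approximation gives roughly [0.190, 0.601].
Exact: lower = 0.214; upper = 0.621.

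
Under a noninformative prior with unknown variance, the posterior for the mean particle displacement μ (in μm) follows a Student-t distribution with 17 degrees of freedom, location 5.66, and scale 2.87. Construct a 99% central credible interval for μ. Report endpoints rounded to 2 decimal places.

The t_17 distribution is symmetric; the 99% interval is 5.66 ± t·2.87 with t_{0.995,17} = 2.898.
Half-width: 2.898 × 2.87 = 8.32.
5.66 − 8.32 = -2.66; 5.66 + 8.32 = 13.98.

[-2.66, 13.98]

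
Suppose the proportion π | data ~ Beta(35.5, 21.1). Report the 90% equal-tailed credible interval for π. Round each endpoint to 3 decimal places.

Posterior: Beta(35.5, 21.1).
Equal-tailed 90% interval: the 0.05 and 0.95 quantiles of Beta(35.5, 21.1).
Posterior mean ≈ 0.627, SD ≈ 0.064; a Normal approximation gives roughly [0.522, 0.732].
Exact: F⁻¹(0.05) = 0.520; F⁻¹(0.95) = 0.729.

[0.520, 0.729]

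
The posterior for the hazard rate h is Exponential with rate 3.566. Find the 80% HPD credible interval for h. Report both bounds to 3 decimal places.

[0.000, 0.451]

The exponential density is strictly decreasing on [0, ∞), so the HPD interval is anchored at 0: [0, q] with P(h ≤ q) = 0.80.
q = −ln(1 − 0.80) / 3.566 = 1.6094 / 3.566 = 0.451.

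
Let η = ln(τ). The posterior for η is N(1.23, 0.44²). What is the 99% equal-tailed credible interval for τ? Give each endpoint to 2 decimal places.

On the log scale the 99% interval is 1.23 ± 2.576 × 0.44 = [0.0966, 2.3634].
Exponentiate: [e^0.0966, e^2.3634] = [1.10, 10.63].

[1.10, 10.63]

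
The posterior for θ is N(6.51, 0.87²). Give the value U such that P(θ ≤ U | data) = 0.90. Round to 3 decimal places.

Need U with P(θ ≤ U) = 0.90: U = 6.51 + z_{0.1}·0.87.
z = 1.282; U = 6.51 + 1.282 × 0.87 = 7.625.

7.625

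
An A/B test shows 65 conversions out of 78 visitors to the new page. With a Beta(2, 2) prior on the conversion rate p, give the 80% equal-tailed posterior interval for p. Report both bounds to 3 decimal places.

[0.761, 0.870]

Posterior: Beta(2+65, 2+13) = Beta(67, 15).
Equal-tailed 80% interval: the 0.1 and 0.9 quantiles of Beta(67, 15).
Posterior mean ≈ 0.817, SD ≈ 0.042; a Normal approximation gives roughly [0.763, 0.871].
Exact: F⁻¹(0.1) = 0.761; F⁻¹(0.9) = 0.870.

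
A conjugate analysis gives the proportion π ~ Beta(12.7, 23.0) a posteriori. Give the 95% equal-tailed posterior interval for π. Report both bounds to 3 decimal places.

Posterior: Beta(12.7, 23.0).
Equal-tailed 95% interval: the 0.025 and 0.975 quantiles of Beta(12.7, 23.0).
Posterior mean ≈ 0.356, SD ≈ 0.079; a Normal approximation gives roughly [0.201, 0.511].
Exact: F⁻¹(0.025) = 0.210; F⁻¹(0.975) = 0.517.

[0.210, 0.517]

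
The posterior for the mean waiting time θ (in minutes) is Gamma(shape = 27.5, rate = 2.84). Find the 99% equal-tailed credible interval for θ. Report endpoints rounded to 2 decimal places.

[5.59, 15.10]

Posterior: Gamma(shape 27.5, rate 2.84).
Equal-tailed 99% interval: Gamma(27.5, 2.84) quantiles at 0.005 and 0.995.
Posterior mean ≈ 9.68, SD ≈ 1.85; a Normal approximation gives roughly [4.93, 14.44].
Exact: lower = 5.59; upper = 15.10.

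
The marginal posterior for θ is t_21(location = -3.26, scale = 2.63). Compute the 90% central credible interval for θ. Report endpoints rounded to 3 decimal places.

[-7.786, 1.266]

The t_21 distribution is symmetric; the 90% interval is -3.26 ± t·2.63 with t_{0.95,21} = 1.721.
Half-width: 1.721 × 2.63 = 4.526.
-3.26 − 4.526 = -7.786; -3.26 + 4.526 = 1.266.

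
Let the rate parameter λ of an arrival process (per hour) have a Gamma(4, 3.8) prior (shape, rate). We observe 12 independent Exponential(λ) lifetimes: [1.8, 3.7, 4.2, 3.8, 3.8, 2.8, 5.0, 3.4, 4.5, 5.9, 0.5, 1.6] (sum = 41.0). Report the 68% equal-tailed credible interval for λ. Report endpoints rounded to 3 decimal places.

[0.269, 0.445]

Posterior: Gamma(4+12, 3.8+41.0) = Gamma(16, 44.8) (shape, rate).
Equal-tailed 68% interval: Gamma(16, 44.8) quantiles at 0.16 and 0.84.
Posterior mean ≈ 0.357, SD ≈ 0.089; a Normal approximation gives roughly [0.268, 0.446].
Exact: lower = 0.269; upper = 0.445.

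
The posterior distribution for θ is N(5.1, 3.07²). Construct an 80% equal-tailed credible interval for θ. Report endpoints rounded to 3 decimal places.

The posterior is symmetric, so the 80% equal-tailed interval is θ = 5.1 ± z·3.07 with z = 1.282.
Half-width: 1.282 × 3.07 = 3.934.
5.1 − 3.934 = 1.166; 5.1 + 3.934 = 9.034.

[1.166, 9.034]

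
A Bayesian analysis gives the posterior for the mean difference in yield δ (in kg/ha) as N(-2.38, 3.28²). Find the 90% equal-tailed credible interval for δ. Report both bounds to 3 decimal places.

The posterior is symmetric, so the 90% equal-tailed interval is δ = -2.38 ± z·3.28 with z = 1.645.
Half-width: 1.645 × 3.28 = 5.395.
-2.38 − 5.395 = -7.775; -2.38 + 5.395 = 3.015.

[-7.775, 3.015]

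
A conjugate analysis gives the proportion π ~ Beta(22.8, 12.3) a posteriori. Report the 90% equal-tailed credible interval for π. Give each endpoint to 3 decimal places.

[0.514, 0.775]

Posterior: Beta(22.8, 12.3).
Equal-tailed 90% interval: the 0.05 and 0.95 quantiles of Beta(22.8, 12.3).
Posterior mean ≈ 0.650, SD ≈ 0.079; a Normal approximation gives roughly [0.519, 0.780].
Exact: F⁻¹(0.05) = 0.514; F⁻¹(0.95) = 0.775.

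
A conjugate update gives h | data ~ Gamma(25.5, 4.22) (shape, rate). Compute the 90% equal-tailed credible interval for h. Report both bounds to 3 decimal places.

Posterior: Gamma(shape 25.5, rate 4.22).
Equal-tailed 90% interval: Gamma(25.5, 4.22) quantiles at 0.05 and 0.95.
Posterior mean ≈ 6.043, SD ≈ 1.197; a Normal approximation gives roughly [4.074, 8.011].
Exact: lower = 4.218; upper = 8.136.

[4.218, 8.136]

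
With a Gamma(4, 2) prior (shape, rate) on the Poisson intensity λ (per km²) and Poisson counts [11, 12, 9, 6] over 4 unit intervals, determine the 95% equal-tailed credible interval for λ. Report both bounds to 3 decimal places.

Posterior: Gamma(4+38, 2+4) = Gamma(42, 6) (shape, rate).
Equal-tailed 95% interval: Gamma(42, 6) quantiles at 0.025 and 0.975.
Posterior mean ≈ 7.000, SD ≈ 1.080; a Normal approximation gives roughly [4.883, 9.117].
Exact: lower = 5.045; upper = 9.270.

[5.045, 9.270]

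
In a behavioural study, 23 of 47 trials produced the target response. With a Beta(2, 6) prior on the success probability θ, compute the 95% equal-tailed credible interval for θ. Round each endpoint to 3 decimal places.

[0.326, 0.586]

Posterior: Beta(2+23, 6+24) = Beta(25, 30).
Equal-tailed 95% interval: the 0.025 and 0.975 quantiles of Beta(25, 30).
Posterior mean ≈ 0.455, SD ≈ 0.067; a Normal approximation gives roughly [0.324, 0.585].
Exact: F⁻¹(0.025) = 0.326; F⁻¹(0.975) = 0.586.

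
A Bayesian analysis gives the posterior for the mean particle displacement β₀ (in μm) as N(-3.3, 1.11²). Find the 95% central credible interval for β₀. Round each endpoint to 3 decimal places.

The posterior is symmetric, so the 95% equal-tailed interval is β₀ = -3.3 ± z·1.11 with z = 1.960.
Half-width: 1.960 × 1.11 = 2.176.
-3.3 − 2.176 = -5.476; -3.3 + 2.176 = -1.124.

[-5.476, -1.124]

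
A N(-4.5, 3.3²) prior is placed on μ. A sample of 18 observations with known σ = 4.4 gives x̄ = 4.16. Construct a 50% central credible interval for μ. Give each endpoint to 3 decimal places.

Posterior precision = 1/3.3² + 18/4.4² = 0.0918 + 0.9298 = 1.0216, so posterior SD = 0.9894.
Posterior mean = (-4.5/3.3² + 18·4.16/4.4²) / 1.0216 = 3.3816.
Interval: 3.3816 ± 0.674 × 0.9894 → [2.714, 4.049].

[2.714, 4.049]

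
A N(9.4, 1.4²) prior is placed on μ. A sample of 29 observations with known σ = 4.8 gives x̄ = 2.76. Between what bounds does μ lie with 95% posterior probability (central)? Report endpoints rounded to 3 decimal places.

[3.202, 6.149]

Posterior precision = 1/1.4² + 29/4.8² = 0.5102 + 1.2587 = 1.7689, so posterior SD = 0.7519.
Posterior mean = (9.4/1.4² + 29·2.76/4.8²) / 1.7689 = 4.6752.
Interval: 4.6752 ± 1.960 × 0.7519 → [3.202, 6.149].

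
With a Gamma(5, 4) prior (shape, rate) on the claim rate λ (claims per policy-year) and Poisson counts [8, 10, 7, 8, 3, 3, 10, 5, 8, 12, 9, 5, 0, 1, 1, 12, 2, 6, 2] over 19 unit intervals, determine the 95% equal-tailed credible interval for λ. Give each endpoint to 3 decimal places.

Posterior: Gamma(5+112, 4+19) = Gamma(117, 23) (shape, rate).
Equal-tailed 95% interval: Gamma(117, 23) quantiles at 0.025 and 0.975.
Posterior mean ≈ 5.087, SD ≈ 0.470; a Normal approximation gives roughly [4.165, 6.009].
Exact: lower = 4.207; upper = 6.049.

[4.207, 6.049]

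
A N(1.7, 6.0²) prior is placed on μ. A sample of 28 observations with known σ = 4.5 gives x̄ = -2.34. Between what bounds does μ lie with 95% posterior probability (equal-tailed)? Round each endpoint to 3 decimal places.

[-3.911, -0.610]

Posterior precision = 1/6.0² + 28/4.5² = 0.0278 + 1.3827 = 1.4105, so posterior SD = 0.8420.
Posterior mean = (1.7/6.0² + 28·-2.34/4.5²) / 1.4105 = -2.2604.
Interval: -2.2604 ± 1.960 × 0.8420 → [-3.911, -0.610].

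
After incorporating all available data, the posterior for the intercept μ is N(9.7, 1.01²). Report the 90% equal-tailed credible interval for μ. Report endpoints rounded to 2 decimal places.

The posterior is symmetric, so the 90% equal-tailed interval is μ = 9.7 ± z·1.01 with z = 1.645.
Half-width: 1.645 × 1.01 = 1.66.
9.7 − 1.66 = 8.04; 9.7 + 1.66 = 11.36.

[8.04, 11.36]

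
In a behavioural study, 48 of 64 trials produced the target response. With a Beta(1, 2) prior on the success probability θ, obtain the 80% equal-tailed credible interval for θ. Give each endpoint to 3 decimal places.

[0.661, 0.799]

Posterior: Beta(1+48, 2+16) = Beta(49, 18).
Equal-tailed 80% interval: the 0.1 and 0.9 quantiles of Beta(49, 18).
Posterior mean ≈ 0.731, SD ≈ 0.054; a Normal approximation gives roughly [0.662, 0.800].
Exact: F⁻¹(0.1) = 0.661; F⁻¹(0.9) = 0.799.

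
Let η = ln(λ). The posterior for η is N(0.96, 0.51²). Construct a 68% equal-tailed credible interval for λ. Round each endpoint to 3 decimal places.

[1.573, 4.337]

On the log scale the 68% interval is 0.96 ± 0.994 × 0.51 = [0.4528, 1.4672].
Exponentiate: [e^0.4528, e^1.4672] = [1.573, 4.337].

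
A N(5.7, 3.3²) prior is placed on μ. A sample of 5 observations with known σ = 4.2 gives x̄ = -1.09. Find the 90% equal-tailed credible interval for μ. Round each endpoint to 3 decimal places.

[-2.114, 3.257]

Posterior precision = 1/3.3² + 5/4.2² = 0.0918 + 0.2834 = 0.3753, so posterior SD = 1.6324.
Posterior mean = (5.7/3.3² + 5·-1.09/4.2²) / 0.3753 = 0.5715.
Interval: 0.5715 ± 1.645 × 1.6324 → [-2.114, 3.257].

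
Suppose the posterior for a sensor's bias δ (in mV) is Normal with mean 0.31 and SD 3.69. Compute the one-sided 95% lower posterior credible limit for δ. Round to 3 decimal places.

-5.760

Need L with P(δ ≥ L) = 0.95: L = 0.31 − z_{0.05}·3.69.
z = 1.645; L = 0.31 − 1.645 × 3.69 = -5.760.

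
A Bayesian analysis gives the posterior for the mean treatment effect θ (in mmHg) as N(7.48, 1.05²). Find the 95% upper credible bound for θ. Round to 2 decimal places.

Need U with P(θ ≤ U) = 0.95: U = 7.48 + z_{0.05}·1.05.
z = 1.645; U = 7.48 + 1.645 × 1.05 = 9.21.

9.21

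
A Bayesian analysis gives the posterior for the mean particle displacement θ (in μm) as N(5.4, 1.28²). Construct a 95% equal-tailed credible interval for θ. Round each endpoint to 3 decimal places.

The posterior is symmetric, so the 95% equal-tailed interval is θ = 5.4 ± z·1.28 with z = 1.960.
Half-width: 1.960 × 1.28 = 2.509.
5.4 − 2.509 = 2.891; 5.4 + 2.509 = 7.909.

[2.891, 7.909]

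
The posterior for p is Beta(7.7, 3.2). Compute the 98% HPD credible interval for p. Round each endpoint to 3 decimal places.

The posterior is unimodal and skewed, so the HPD interval has equal density at both endpoints and is the shortest 98% interval.
Solving f(0.393) = f(0.960) with F(0.960) − F(0.393) = 0.98 gives [0.393, 0.960].
For comparison, the equal-tailed interval is [0.365, 0.944]; the HPD is narrower and shifted toward the mode.

[0.393, 0.960]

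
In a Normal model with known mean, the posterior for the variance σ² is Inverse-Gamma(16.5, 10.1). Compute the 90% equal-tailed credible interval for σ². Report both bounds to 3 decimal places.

[0.426, 0.968]

Inverse-Gamma(16.5, 10.1) quantiles: F⁻¹(0.05) and F⁻¹(0.95).
Equivalently, 1/σ² ~ Gamma(16.5, rate = 10.1); invert its 0.95 and 0.05 quantiles.
Posterior mean ≈ 0.652, SD ≈ 0.171; a Normal approximation gives roughly [0.370, 0.933].
Exact: lower = 0.426; upper = 0.968.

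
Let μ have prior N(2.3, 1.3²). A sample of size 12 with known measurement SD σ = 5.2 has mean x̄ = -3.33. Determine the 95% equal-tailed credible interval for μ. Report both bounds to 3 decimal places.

[-2.039, 1.813]

Posterior precision = 1/1.3² + 12/5.2² = 0.5917 + 0.4438 = 1.0355, so posterior SD = 0.9827.
Posterior mean = (2.3/1.3² + 12·-3.33/5.2²) / 1.0355 = -0.1129.
Interval: -0.1129 ± 1.960 × 0.9827 → [-2.039, 1.813].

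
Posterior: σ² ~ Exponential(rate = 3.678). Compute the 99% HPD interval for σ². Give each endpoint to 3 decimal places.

The exponential density is strictly decreasing on [0, ∞), so the HPD interval is anchored at 0: [0, q] with P(σ² ≤ q) = 0.99.
q = −ln(1 − 0.99) / 3.678 = 4.6052 / 3.678 = 1.252.

[0.000, 1.252]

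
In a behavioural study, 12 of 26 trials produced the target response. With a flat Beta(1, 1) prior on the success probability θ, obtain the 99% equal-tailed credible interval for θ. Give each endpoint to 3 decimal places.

Posterior: Beta(1+12, 1+14) = Beta(13, 15).
Equal-tailed 99% interval: the 0.005 and 0.995 quantiles of Beta(13, 15).
Posterior mean ≈ 0.464, SD ≈ 0.093; a Normal approximation gives roughly [0.226, 0.703].
Exact: F⁻¹(0.005) = 0.238; F⁻¹(0.995) = 0.700.

[0.238, 0.700]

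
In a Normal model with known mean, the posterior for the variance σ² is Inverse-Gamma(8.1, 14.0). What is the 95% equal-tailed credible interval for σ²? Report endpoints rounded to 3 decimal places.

[0.962, 3.978]

Inverse-Gamma(8.1, 14.0) quantiles: F⁻¹(0.025) and F⁻¹(0.975).
Equivalently, 1/σ² ~ Gamma(8.1, rate = 14.0); invert its 0.975 and 0.025 quantiles.
Posterior mean ≈ 1.972, SD ≈ 0.798; a Normal approximation gives roughly [0.407, 3.537].
Exact: lower = 0.962; upper = 3.978.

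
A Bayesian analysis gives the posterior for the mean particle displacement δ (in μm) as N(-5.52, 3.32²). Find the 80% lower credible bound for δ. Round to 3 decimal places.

Need L with P(δ ≥ L) = 0.80: L = -5.52 − z_{0.2}·3.32.
z = 0.842; L = -5.52 − 0.842 × 3.32 = -8.314.

-8.314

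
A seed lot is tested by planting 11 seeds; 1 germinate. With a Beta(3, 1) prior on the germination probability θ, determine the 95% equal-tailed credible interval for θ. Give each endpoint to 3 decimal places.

Posterior: Beta(3+1, 1+10) = Beta(4, 11).
Equal-tailed 95% interval: the 0.025 and 0.975 quantiles of Beta(4, 11).
Posterior mean ≈ 0.267, SD ≈ 0.111; a Normal approximation gives roughly [0.050, 0.483].
Exact: F⁻¹(0.025) = 0.084; F⁻¹(0.975) = 0.508.

[0.084, 0.508]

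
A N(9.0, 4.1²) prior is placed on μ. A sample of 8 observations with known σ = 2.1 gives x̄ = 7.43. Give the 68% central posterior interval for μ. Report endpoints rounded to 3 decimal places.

Posterior precision = 1/4.1² + 8/2.1² = 0.0595 + 1.8141 = 1.8735, so posterior SD = 0.7306.
Posterior mean = (9.0/4.1² + 8·7.43/2.1²) / 1.8735 = 7.4799.
Interval: 7.4799 ± 0.994 × 0.7306 → [6.753, 8.206].

[6.753, 8.206]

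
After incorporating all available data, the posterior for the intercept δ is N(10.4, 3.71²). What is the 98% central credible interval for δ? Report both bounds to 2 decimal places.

The posterior is symmetric, so the 98% equal-tailed interval is δ = 10.4 ± z·3.71 with z = 2.326.
Half-width: 2.326 × 3.71 = 8.63.
10.4 − 8.63 = 1.77; 10.4 + 8.63 = 19.03.

[1.77, 19.03]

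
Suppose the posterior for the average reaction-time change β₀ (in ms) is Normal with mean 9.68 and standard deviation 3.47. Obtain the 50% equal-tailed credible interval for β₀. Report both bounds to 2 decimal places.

The posterior is symmetric, so the 50% equal-tailed interval is β₀ = 9.68 ± z·3.47 with z = 0.674.
Half-width: 0.674 × 3.47 = 2.34.
9.68 − 2.34 = 7.34; 9.68 + 2.34 = 12.02.

[7.34, 12.02]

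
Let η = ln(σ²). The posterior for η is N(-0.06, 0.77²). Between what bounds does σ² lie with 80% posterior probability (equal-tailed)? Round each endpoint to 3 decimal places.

On the log scale the 80% interval is -0.06 ± 1.282 × 0.77 = [-1.0468, 0.9268].
Exponentiate: [e^-1.0468, e^0.9268] = [0.351, 2.526].

[0.351, 2.526]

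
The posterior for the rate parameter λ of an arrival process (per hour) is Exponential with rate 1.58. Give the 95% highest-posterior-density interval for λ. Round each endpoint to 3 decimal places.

[0.000, 1.896]

The exponential density is strictly decreasing on [0, ∞), so the HPD interval is anchored at 0: [0, q] with P(λ ≤ q) = 0.95.
q = −ln(1 − 0.95) / 1.58 = 2.9957 / 1.58 = 1.896.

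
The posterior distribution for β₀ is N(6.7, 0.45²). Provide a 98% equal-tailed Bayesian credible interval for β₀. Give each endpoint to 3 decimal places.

[5.653, 7.747]

The posterior is symmetric, so the 98% equal-tailed interval is β₀ = 6.7 ± z·0.45 with z = 2.326.
Half-width: 2.326 × 0.45 = 1.047.
6.7 − 1.047 = 5.653; 6.7 + 1.047 = 7.747.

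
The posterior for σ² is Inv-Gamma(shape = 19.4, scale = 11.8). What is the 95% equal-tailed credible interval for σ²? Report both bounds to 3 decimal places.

Inverse-Gamma(19.4, 11.8) quantiles: F⁻¹(0.025) and F⁻¹(0.975).
Equivalently, 1/σ² ~ Gamma(19.4, rate = 11.8); invert its 0.975 and 0.025 quantiles.
Posterior mean ≈ 0.641, SD ≈ 0.154; a Normal approximation gives roughly [0.340, 0.943].
Exact: lower = 0.408; upper = 1.004.

[0.408, 1.004]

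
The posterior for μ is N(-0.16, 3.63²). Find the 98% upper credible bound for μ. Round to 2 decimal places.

7.30

Need U with P(μ ≤ U) = 0.98: U = -0.16 + z_{0.02}·3.63.
z = 2.054; U = -0.16 + 2.054 × 3.63 = 7.30.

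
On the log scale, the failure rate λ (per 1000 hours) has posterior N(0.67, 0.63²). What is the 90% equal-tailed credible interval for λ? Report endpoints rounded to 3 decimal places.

On the log scale the 90% interval is 0.67 ± 1.645 × 0.63 = [-0.3663, 1.7063].
Exponentiate: [e^-0.3663, e^1.7063] = [0.693, 5.508].

[0.693, 5.508]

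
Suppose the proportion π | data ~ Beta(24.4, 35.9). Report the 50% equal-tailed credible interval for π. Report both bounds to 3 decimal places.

Posterior: Beta(24.4, 35.9).
Equal-tailed 50% interval: the 0.25 and 0.75 quantiles of Beta(24.4, 35.9).
Posterior mean ≈ 0.405, SD ≈ 0.063; a Normal approximation gives roughly [0.362, 0.447].
Exact: F⁻¹(0.25) = 0.361; F⁻¹(0.75) = 0.447.

[0.361, 0.447]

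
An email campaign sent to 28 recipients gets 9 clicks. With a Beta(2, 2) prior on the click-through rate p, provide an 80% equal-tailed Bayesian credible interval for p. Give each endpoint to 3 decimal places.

[0.239, 0.453]

Posterior: Beta(2+9, 2+19) = Beta(11, 21).
Equal-tailed 80% interval: the 0.1 and 0.9 quantiles of Beta(11, 21).
Posterior mean ≈ 0.344, SD ≈ 0.083; a Normal approximation gives roughly [0.238, 0.450].
Exact: F⁻¹(0.1) = 0.239; F⁻¹(0.9) = 0.453.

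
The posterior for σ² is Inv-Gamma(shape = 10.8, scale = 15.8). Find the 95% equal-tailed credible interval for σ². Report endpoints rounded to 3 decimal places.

Inverse-Gamma(10.8, 15.8) quantiles: F⁻¹(0.025) and F⁻¹(0.975).
Equivalently, 1/σ² ~ Gamma(10.8, rate = 15.8); invert its 0.975 and 0.025 quantiles.
Posterior mean ≈ 1.612, SD ≈ 0.543; a Normal approximation gives roughly [0.547, 2.677].
Exact: lower = 0.871; upper = 2.953.

[0.871, 2.953]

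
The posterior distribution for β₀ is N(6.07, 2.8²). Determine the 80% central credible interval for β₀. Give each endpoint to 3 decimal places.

[2.482, 9.658]

The posterior is symmetric, so the 80% equal-tailed interval is β₀ = 6.07 ± z·2.8 with z = 1.282.
Half-width: 1.282 × 2.8 = 3.588.
6.07 − 3.588 = 2.482; 6.07 + 3.588 = 9.658.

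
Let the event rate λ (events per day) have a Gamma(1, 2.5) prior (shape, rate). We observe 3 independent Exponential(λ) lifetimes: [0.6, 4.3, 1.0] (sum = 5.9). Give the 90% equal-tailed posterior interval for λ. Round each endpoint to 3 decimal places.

[0.163, 0.923]

Posterior: Gamma(1+3, 2.5+5.9) = Gamma(4, 8.4) (shape, rate).
Equal-tailed 90% interval: Gamma(4, 8.4) quantiles at 0.05 and 0.95.
Posterior mean ≈ 0.476, SD ≈ 0.238; a Normal approximation gives roughly [0.085, 0.868].
Exact: lower = 0.163; upper = 0.923.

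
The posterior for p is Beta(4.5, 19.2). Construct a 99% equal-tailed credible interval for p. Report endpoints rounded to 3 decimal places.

Posterior: Beta(4.5, 19.2).
Equal-tailed 99% interval: the 0.005 and 0.995 quantiles of Beta(4.5, 19.2).
Posterior mean ≈ 0.190, SD ≈ 0.079; a Normal approximation gives roughly [-0.013, 0.393].
Exact: F⁻¹(0.005) = 0.041; F⁻¹(0.995) = 0.432.

[0.041, 0.432]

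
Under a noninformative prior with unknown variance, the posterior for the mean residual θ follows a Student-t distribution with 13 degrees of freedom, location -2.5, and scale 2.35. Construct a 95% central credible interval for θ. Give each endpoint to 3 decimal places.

The t_13 distribution is symmetric; the 95% interval is -2.5 ± t·2.35 with t_{0.975,13} = 2.160.
Half-width: 2.160 × 2.35 = 5.077.
-2.5 − 5.077 = -7.577; -2.5 + 5.077 = 2.577.

[-7.577, 2.577]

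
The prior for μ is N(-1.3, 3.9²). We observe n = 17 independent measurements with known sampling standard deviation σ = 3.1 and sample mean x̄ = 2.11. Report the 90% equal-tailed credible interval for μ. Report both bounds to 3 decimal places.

Posterior precision = 1/3.9² + 17/3.1² = 0.0657 + 1.7690 = 1.8347, so posterior SD = 0.7383.
Posterior mean = (-1.3/3.9² + 17·2.11/3.1²) / 1.8347 = 1.9878.
Interval: 1.9878 ± 1.645 × 0.7383 → [0.773, 3.202].

[0.773, 3.202]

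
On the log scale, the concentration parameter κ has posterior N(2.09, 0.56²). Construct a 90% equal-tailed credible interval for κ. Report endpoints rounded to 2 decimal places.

On the log scale the 90% interval is 2.09 ± 1.645 × 0.56 = [1.1689, 3.0111].
Exponentiate: [e^1.1689, e^3.0111] = [3.22, 20.31].

[3.22, 20.31]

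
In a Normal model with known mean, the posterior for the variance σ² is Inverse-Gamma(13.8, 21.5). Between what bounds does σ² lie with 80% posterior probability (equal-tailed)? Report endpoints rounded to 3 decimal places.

[1.148, 2.311]

Inverse-Gamma(13.8, 21.5) quantiles: F⁻¹(0.1) and F⁻¹(0.9).
Equivalently, 1/σ² ~ Gamma(13.8, rate = 21.5); invert its 0.9 and 0.1 quantiles.
Posterior mean ≈ 1.680, SD ≈ 0.489; a Normal approximation gives roughly [1.053, 2.306].
Exact: lower = 1.148; upper = 2.311.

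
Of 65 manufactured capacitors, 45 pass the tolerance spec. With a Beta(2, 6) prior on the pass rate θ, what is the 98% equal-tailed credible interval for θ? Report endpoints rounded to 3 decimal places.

Posterior: Beta(2+45, 6+20) = Beta(47, 26).
Equal-tailed 98% interval: the 0.01 and 0.99 quantiles of Beta(47, 26).
Posterior mean ≈ 0.644, SD ≈ 0.056; a Normal approximation gives roughly [0.514, 0.773].
Exact: F⁻¹(0.01) = 0.510; F⁻¹(0.99) = 0.766.

[0.510, 0.766]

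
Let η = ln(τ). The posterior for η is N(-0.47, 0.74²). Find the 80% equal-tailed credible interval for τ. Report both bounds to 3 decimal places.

On the log scale the 80% interval is -0.47 ± 1.282 × 0.74 = [-1.4183, 0.4783].
Exponentiate: [e^-1.4183, e^0.4783] = [0.242, 1.613].

[0.242, 1.613]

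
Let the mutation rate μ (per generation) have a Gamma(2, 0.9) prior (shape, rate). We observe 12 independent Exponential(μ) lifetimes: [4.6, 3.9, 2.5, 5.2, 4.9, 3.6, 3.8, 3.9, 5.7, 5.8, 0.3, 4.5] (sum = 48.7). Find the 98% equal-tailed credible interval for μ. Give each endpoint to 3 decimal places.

[0.137, 0.487]

Posterior: Gamma(2+12, 0.9+48.7) = Gamma(14, 49.6) (shape, rate).
Equal-tailed 98% interval: Gamma(14, 49.6) quantiles at 0.01 and 0.99.
Posterior mean ≈ 0.282, SD ≈ 0.075; a Normal approximation gives roughly [0.107, 0.458].
Exact: lower = 0.137; upper = 0.487.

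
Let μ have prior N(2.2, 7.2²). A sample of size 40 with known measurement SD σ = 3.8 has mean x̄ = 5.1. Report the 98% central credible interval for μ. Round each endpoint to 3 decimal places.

Posterior precision = 1/7.2² + 40/3.8² = 0.0193 + 2.7701 = 2.7894, so posterior SD = 0.5988.
Posterior mean = (2.2/7.2² + 40·5.1/3.8²) / 2.7894 = 5.0799.
Interval: 5.0799 ± 2.326 × 0.5988 → [3.687, 6.473].

[3.687, 6.473]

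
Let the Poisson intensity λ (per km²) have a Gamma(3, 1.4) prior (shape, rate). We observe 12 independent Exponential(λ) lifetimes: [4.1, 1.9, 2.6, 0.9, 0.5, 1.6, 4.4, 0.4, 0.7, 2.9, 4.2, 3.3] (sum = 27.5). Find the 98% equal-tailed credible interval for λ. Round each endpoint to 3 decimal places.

[0.259, 0.880]

Posterior: Gamma(3+12, 1.4+27.5) = Gamma(15, 28.9) (shape, rate).
Equal-tailed 98% interval: Gamma(15, 28.9) quantiles at 0.01 and 0.99.
Posterior mean ≈ 0.519, SD ≈ 0.134; a Normal approximation gives roughly [0.207, 0.831].
Exact: lower = 0.259; upper = 0.880.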